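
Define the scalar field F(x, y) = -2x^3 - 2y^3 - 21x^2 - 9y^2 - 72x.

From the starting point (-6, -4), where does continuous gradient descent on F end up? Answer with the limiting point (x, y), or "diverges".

F is separable, so gradient descent decouples: x follows -∂F/∂x, y follows -∂F/∂y.
∂F/∂x = -6(x + 3)(x + 4); at x=-6 this is -36, so x increases.
∂F/∂y = -6y(y + 3); at y=-4 this is -24, so y increases.
x converges to its nearest critical value -4 (a local min of the x-part); y converges to -3. The iterate converges to (-4, -3).

(-4, -3)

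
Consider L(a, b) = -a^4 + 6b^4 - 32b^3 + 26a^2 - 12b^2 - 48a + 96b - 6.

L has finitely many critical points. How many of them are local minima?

L separates as a function of a plus a function of b, so ∇L=0 decouples.
∂L/∂a = -4(a - 3)(a - 1)(a + 4) = 0 at a ∈ {-4, 1, 3}; ∂L/∂b = 24(b - 4)(b - 1)(b + 1) = 0 at b ∈ {-1, 1, 4}.
The Hessian is diagonal: diag(L_aa, L_bb). Second derivatives: L_aa(-4)=-140, L_aa(1)=40, L_aa(3)=-56; L_bb(-1)=240, L_bb(1)=-144, L_bb(4)=360.
Local minima occur where both diagonal entries positive: (1, -1), (1, 4). Count: 2.

2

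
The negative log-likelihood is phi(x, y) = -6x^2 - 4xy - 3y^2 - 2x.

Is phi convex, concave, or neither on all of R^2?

concave

phi is quadratic, so its Hessian is the constant matrix H = [[-12, -4], [-4, -6]].
det(H) = 56, tr(H) = -18.
det(H) > 0 and tr(H) < 0, so H is negative definite everywhere: concave.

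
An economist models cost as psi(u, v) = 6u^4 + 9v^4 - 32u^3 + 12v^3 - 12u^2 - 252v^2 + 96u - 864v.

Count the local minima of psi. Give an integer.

4

psi separates as a function of u plus a function of v, so ∇psi=0 decouples.
∂psi/∂u = 24(u - 4)(u - 1)(u + 1) = 0 at u ∈ {-1, 1, 4}; ∂psi/∂v = 36(v - 4)(v + 2)(v + 3) = 0 at v ∈ {-3, -2, 4}.
The Hessian is diagonal: diag(psi_uu, psi_vv). Second derivatives: psi_uu(-1)=240, psi_uu(1)=-144, psi_uu(4)=360; psi_vv(-3)=252, psi_vv(-2)=-216, psi_vv(4)=1512.
Local minima occur where both diagonal entries positive: (-1, -3), (-1, 4), (4, -3), (4, 4). Count: 4.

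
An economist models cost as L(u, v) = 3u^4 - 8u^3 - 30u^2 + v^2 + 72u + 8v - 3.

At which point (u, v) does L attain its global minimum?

(-2, -4)

L(u,v) separates as P(u) + Q(v) − 3, so its minimum is min P + min Q − 3.
P'(u) = 12(u - 3)(u - 1)(u + 2) vanishes at u ∈ {-2, 1, 3}; Q'(v) = 2v + 8 vanishes at v ∈ {-4}.
Local minima of P (where P''>0): P(-2)=-152, P(3)=-27. Local minima of Q: Q(-4)=-16.
So the global minimum of L is P(-2) + Q(-4) − 3 = -152 − 16 − 3 = -171, attained at (-2, -4).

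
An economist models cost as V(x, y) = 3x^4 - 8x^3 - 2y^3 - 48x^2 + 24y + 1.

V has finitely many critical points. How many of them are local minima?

2

V separates as a function of x plus a function of y, so ∇V=0 decouples.
∂V/∂x = 12x(x - 4)(x + 2) = 0 at x ∈ {-2, 0, 4}; ∂V/∂y = -6(y - 2)(y + 2) = 0 at y ∈ {-2, 2}.
The Hessian is diagonal: diag(V_xx, V_yy). Second derivatives: V_xx(-2)=144, V_xx(0)=-96, V_xx(4)=288; V_yy(-2)=24, V_yy(2)=-24.
Local minima occur where both diagonal entries positive: (-2, -2), (4, -2). Count: 2.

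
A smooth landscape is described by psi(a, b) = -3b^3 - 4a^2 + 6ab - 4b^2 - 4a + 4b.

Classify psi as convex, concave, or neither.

neither

The term -3b^3 is cubic, so the Hessian is not constant.
∂²psi/∂b² = -18b - 8, which takes both signs as b varies (negative for sufficiently large b). A diagonal entry of the Hessian changing sign means the Hessian is neither positive- nor negative-semidefinite on all of R^2.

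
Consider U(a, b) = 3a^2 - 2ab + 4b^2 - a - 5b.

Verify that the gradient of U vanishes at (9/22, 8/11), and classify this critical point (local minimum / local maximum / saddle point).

∇U = (6a - 2b - 1, -2a + 8b - 5); substituting (9/22, 8/11) gives ∇U = (0, 0), so (9/22, 8/11) is indeed a critical point.
The Hessian of U is constant: H = [[6, -2], [-2, 8]].
det(H) = 6·8 − (-2)² = 44.
det(H) > 0 and tr(H) = 14 > 0, so H is positive definite and the point is a local minimum.

local minimum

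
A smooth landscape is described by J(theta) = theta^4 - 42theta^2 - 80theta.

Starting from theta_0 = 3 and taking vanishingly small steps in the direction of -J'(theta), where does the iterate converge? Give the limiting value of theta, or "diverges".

J'(theta) = 4(theta - 5)(theta + 1)(theta + 4), so J'(3) = -224.
Gradient descent moves in the -J' direction, i.e. theta is increasing.
The nearest critical point in that direction is theta = 5, where J'' = 216 > 0 (a local minimum). The iterate converges there.

5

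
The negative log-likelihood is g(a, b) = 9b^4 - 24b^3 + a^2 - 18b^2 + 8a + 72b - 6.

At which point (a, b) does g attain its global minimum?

(-4, -1)

g(a,b) separates as P(a) + Q(b) − 6, so its minimum is min P + min Q − 6.
P'(a) = 2a + 8 vanishes at a ∈ {-4}; Q'(b) = 36(b - 2)(b - 1)(b + 1) vanishes at b ∈ {-1, 1, 2}.
Local minima of P (where P''>0): P(-4)=-16. Local minima of Q: Q(-1)=-57, Q(2)=24.
So the global minimum of g is P(-4) + Q(-1) − 6 = -16 − 57 − 6 = -79, attained at (-4, -1).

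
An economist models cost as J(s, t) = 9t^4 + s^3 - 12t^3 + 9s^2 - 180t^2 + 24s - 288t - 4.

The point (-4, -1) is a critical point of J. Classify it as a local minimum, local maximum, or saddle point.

The mixed partial ∂²J/∂s∂t is 0, so the Hessian at any point is diag(J_ss, J_tt) = diag(6(s + 3), 36(3t^2 - 2t - 10)).
At (-4, -1): H = diag(-6, -180).
Both eigenvalues are negative, so H is negative definite: a local maximum.

local maximum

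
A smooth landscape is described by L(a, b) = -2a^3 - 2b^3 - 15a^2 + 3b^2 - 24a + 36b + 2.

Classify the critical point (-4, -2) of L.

local minimum

The mixed partial ∂²L/∂a∂b is 0, so the Hessian at any point is diag(L_aa, L_bb) = diag(-6(2a + 5), 6(-2b + 1)).
At (-4, -2): H = diag(18, 30).
Both eigenvalues are positive, so H is positive definite: a local minimum.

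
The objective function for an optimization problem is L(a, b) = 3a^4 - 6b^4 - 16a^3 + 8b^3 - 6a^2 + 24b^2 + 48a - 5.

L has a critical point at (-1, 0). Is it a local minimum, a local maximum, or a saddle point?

The mixed partial ∂²L/∂a∂b is 0, so the Hessian at any point is diag(L_aa, L_bb) = diag(12(3a^2 - 8a - 1), 24(-3b^2 + 2b + 2)).
At (-1, 0): H = diag(120, 48).
Both eigenvalues are positive, so H is positive definite: a local minimum.

local minimum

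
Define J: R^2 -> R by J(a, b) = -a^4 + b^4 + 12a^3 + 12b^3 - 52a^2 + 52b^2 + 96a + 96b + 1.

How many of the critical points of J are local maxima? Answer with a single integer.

J separates as a function of a plus a function of b, so ∇J=0 decouples.
∂J/∂a = -4(a - 4)(a - 3)(a - 2) = 0 at a ∈ {2, 3, 4}; ∂J/∂b = 4(b + 2)(b + 3)(b + 4) = 0 at b ∈ {-4, -3, -2}.
The Hessian is diagonal: diag(J_aa, J_bb). Second derivatives: J_aa(2)=-8, J_aa(3)=4, J_aa(4)=-8; J_bb(-4)=8, J_bb(-3)=-4, J_bb(-2)=8.
Local maxima occur where both diagonal entries negative: (2, -3), (4, -3). Count: 2.

2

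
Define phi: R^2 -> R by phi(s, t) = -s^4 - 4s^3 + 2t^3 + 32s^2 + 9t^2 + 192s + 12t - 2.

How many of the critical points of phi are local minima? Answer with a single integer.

1

phi separates as a function of s plus a function of t, so ∇phi=0 decouples.
∂phi/∂s = -4(s - 4)(s + 3)(s + 4) = 0 at s ∈ {-4, -3, 4}; ∂phi/∂t = 6(t + 1)(t + 2) = 0 at t ∈ {-2, -1}.
The Hessian is diagonal: diag(phi_ss, phi_tt). Second derivatives: phi_ss(-4)=-32, phi_ss(-3)=28, phi_ss(4)=-224; phi_tt(-2)=-6, phi_tt(-1)=6.
Local minima occur where both diagonal entries positive: (-3, -1). Count: 1.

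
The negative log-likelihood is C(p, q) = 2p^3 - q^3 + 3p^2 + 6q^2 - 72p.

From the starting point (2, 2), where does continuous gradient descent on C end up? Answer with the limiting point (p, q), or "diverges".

C is separable, so gradient descent decouples: p follows -∂C/∂p, q follows -∂C/∂q.
∂C/∂p = 6(p - 3)(p + 4); at p=2 this is -36, so p increases.
∂C/∂q = -3q(q - 4); at q=2 this is 12, so q decreases.
p converges to its nearest critical value 3 (a local min of the p-part); q converges to 0. The iterate converges to (3, 0).

(3, 0)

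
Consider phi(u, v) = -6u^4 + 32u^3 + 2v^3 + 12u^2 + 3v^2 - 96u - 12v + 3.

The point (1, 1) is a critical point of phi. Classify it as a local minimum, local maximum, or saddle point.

local minimum

The mixed partial ∂²phi/∂u∂v is 0, so the Hessian at any point is diag(phi_uu, phi_vv) = diag(24(-3u^2 + 8u + 1), 6(2v + 1)).
At (1, 1): H = diag(144, 18).
Both eigenvalues are positive, so H is positive definite: a local minimum.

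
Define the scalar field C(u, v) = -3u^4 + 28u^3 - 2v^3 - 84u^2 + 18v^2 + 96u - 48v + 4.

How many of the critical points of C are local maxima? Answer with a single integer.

2

C separates as a function of u plus a function of v, so ∇C=0 decouples.
∂C/∂u = -12(u - 4)(u - 2)(u - 1) = 0 at u ∈ {1, 2, 4}; ∂C/∂v = -6(v - 4)(v - 2) = 0 at v ∈ {2, 4}.
The Hessian is diagonal: diag(C_uu, C_vv). Second derivatives: C_uu(1)=-36, C_uu(2)=24, C_uu(4)=-72; C_vv(2)=12, C_vv(4)=-12.
Local maxima occur where both diagonal entries negative: (1, 4), (4, 4). Count: 2.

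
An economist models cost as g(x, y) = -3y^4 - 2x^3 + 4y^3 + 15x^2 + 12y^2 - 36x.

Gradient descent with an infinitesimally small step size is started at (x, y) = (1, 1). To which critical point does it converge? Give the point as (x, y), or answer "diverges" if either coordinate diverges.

g is separable, so gradient descent decouples: x follows -∂g/∂x, y follows -∂g/∂y.
∂g/∂x = -6(x - 3)(x - 2); at x=1 this is -12, so x increases.
∂g/∂y = -12y(y - 2)(y + 1); at y=1 this is 24, so y decreases.
x converges to its nearest critical value 2 (a local min of the x-part); y converges to 0. The iterate converges to (2, 0).

(2, 0)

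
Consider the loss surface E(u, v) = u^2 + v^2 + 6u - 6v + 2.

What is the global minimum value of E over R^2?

E(u,v) separates as P(u) + Q(v) + 2, so its minimum is min P + min Q + 2.
P'(u) = 2u + 6 vanishes at u ∈ {-3}; Q'(v) = 2v - 6 vanishes at v ∈ {3}.
Local minima of P (where P''>0): P(-3)=-9. Local minima of Q: Q(3)=-9.
So the global minimum of E is P(-3) + Q(3) + 2 = -9 − 9 + 2 = -16, attained at (-3, 3).

-16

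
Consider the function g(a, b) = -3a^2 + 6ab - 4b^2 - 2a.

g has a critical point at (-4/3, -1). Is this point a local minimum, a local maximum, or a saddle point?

The Hessian of g is constant: H = [[-6, 6], [6, -8]].
det(H) = (-6)·(-8) − 6² = 12.
det(H) > 0 and tr(H) = -14 < 0, so H is negative definite and the point is a local maximum.

local maximum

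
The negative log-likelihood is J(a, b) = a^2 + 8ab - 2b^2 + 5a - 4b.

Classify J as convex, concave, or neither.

neither

J is quadratic, so its Hessian is the constant matrix H = [[2, 8], [8, -4]].
det(H) = -72, tr(H) = -2.
det(H) < 0, so H is indefinite: neither convex nor concave.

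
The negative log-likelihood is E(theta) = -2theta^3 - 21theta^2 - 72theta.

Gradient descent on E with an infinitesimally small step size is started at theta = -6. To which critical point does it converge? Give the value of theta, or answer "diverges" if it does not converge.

E'(theta) = -6(theta + 3)(theta + 4), so E'(-6) = -36.
Gradient descent moves in the -E' direction, i.e. theta is increasing.
The nearest critical point in that direction is theta = -4, where E'' = 6 > 0 (a local minimum). The iterate converges there.

-4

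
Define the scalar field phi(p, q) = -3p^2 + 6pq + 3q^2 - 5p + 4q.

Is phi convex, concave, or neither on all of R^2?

phi is quadratic, so its Hessian is the constant matrix H = [[-6, 6], [6, 6]].
det(H) = -72, tr(H) = 0.
det(H) < 0, so H is indefinite: neither convex nor concave.

neither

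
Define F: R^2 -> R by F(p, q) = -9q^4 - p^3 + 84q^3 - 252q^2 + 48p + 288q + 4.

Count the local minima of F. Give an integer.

1

F separates as a function of p plus a function of q, so ∇F=0 decouples.
∂F/∂p = -3(p - 4)(p + 4) = 0 at p ∈ {-4, 4}; ∂F/∂q = -36(q - 4)(q - 2)(q - 1) = 0 at q ∈ {1, 2, 4}.
The Hessian is diagonal: diag(F_pp, F_qq). Second derivatives: F_pp(-4)=24, F_pp(4)=-24; F_qq(1)=-108, F_qq(2)=72, F_qq(4)=-216.
Local minima occur where both diagonal entries positive: (-4, 2). Count: 1.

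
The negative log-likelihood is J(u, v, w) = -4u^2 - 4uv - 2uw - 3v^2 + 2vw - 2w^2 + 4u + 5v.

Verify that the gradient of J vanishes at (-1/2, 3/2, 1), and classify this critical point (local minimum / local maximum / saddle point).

∇J = (-8u - 4v - 2w + 4, -4u - 6v + 2w + 5, -2u + 2v - 4w); substituting (-1/2, 3/2, 1) gives ∇J = (0, 0, 0), so (-1/2, 3/2, 1) is indeed a critical point.
The Hessian is constant: H = [[-8, -4, -2], [-4, -6, 2], [-2, 2, -4]].
Leading principal minors: Δ₁ = -8, Δ₂ = 32, Δ₃ = -40.
The minors alternate sign starting negative (−, +, −), so H is negative definite: a local maximum.

local maximum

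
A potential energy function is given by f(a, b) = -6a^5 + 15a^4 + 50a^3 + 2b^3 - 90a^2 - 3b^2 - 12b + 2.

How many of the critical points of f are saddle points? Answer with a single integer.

4

f separates as a function of a plus a function of b, so ∇f=0 decouples.
∂f/∂a = -30a(a - 3)(a - 1)(a + 2) = 0 at a ∈ {-2, 0, 1, 3}; ∂f/∂b = 6(b - 2)(b + 1) = 0 at b ∈ {-1, 2}.
The Hessian is diagonal: diag(f_aa, f_bb). Second derivatives: f_aa(-2)=900, f_aa(0)=-180, f_aa(1)=180, f_aa(3)=-900; f_bb(-1)=-18, f_bb(2)=18.
Saddle points occur where the two diagonal entries have opposite signs: (-2, -1), (0, 2), (1, -1), (3, 2). Count: 4.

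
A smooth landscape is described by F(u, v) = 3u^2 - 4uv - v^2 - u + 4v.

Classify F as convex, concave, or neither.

neither

F is quadratic, so its Hessian is the constant matrix H = [[6, -4], [-4, -2]].
det(H) = -28, tr(H) = 4.
det(H) < 0, so H is indefinite: neither convex nor concave.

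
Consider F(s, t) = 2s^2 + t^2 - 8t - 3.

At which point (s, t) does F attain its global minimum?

(0, 4)

F(s,t) separates as P(s) + Q(t) − 3, so its minimum is min P + min Q − 3.
P'(s) = 4s vanishes at s ∈ {0}; Q'(t) = 2(t - 4) vanishes at t ∈ {4}.
Local minima of P (where P''>0): P(0)=0. Local minima of Q: Q(4)=-16.
So the global minimum of F is P(0) + Q(4) − 3 = 0 − 16 − 3 = -19, attained at (0, 4).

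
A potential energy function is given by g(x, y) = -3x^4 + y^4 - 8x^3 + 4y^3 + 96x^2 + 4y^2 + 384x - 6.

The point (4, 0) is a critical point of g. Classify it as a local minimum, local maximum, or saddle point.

The mixed partial ∂²g/∂x∂y is 0, so the Hessian at any point is diag(g_xx, g_yy) = diag(12(-3x^2 - 4x + 16), 4(3y^2 + 6y + 2)).
At (4, 0): H = diag(-576, 8).
The eigenvalues have opposite signs, so H is indefinite: a saddle point.

saddle point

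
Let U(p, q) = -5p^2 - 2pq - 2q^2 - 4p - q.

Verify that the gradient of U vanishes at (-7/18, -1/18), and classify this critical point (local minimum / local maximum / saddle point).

local maximum

∇U = (-10p - 2q - 4, -2p - 4q - 1); substituting (-7/18, -1/18) gives ∇U = (0, 0), so (-7/18, -1/18) is indeed a critical point.
The Hessian of U is constant: H = [[-10, -2], [-2, -4]].
det(H) = (-10)·(-4) − (-2)² = 36.
det(H) > 0 and tr(H) = -14 < 0, so H is negative definite and the point is a local maximum.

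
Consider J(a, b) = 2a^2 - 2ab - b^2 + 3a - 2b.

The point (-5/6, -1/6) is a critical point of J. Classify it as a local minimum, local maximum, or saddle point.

The Hessian of J is constant: H = [[4, -2], [-2, -2]].
det(H) = 4·(-2) − (-2)² = -12.
Since det(H) < 0, H is indefinite and the critical point is a saddle point.

saddle point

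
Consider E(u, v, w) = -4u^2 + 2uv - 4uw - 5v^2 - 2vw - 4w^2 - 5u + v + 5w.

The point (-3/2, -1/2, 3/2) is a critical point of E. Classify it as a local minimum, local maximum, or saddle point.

The Hessian is constant: H = [[-8, 2, -4], [2, -10, -2], [-4, -2, -8]].
Leading principal minors: Δ₁ = -8, Δ₂ = 76, Δ₃ = -384.
The minors alternate sign starting negative (−, +, −), so H is negative definite: a local maximum.

local maximum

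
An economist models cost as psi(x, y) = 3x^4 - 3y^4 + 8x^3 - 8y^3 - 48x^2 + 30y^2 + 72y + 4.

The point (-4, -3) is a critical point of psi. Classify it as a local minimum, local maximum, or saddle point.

saddle point

The mixed partial ∂²psi/∂x∂y is 0, so the Hessian at any point is diag(psi_xx, psi_yy) = diag(12(3x^2 + 4x - 8), 12(-3y^2 - 4y + 5)).
At (-4, -3): H = diag(288, -120).
The eigenvalues have opposite signs, so H is indefinite: a saddle point.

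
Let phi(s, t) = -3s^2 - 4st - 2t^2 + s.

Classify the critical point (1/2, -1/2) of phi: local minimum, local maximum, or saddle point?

The Hessian of phi is constant: H = [[-6, -4], [-4, -4]].
det(H) = (-6)·(-4) − (-4)² = 8.
det(H) > 0 and tr(H) = -10 < 0, so H is negative definite and the point is a local maximum.

local maximum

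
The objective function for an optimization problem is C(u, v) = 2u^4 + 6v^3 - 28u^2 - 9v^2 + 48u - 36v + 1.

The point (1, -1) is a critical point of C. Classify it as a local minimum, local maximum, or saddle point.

The mixed partial ∂²C/∂u∂v is 0, so the Hessian at any point is diag(C_uu, C_vv) = diag(8(3u^2 - 7), 18(2v - 1)).
At (1, -1): H = diag(-32, -54).
Both eigenvalues are negative, so H is negative definite: a local maximum.

local maximum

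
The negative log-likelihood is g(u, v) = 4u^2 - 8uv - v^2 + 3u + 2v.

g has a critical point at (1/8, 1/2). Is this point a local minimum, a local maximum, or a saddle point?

The Hessian of g is constant: H = [[8, -8], [-8, -2]].
det(H) = 8·(-2) − (-8)² = -80.
Since det(H) < 0, H is indefinite and the critical point is a saddle point.

saddle point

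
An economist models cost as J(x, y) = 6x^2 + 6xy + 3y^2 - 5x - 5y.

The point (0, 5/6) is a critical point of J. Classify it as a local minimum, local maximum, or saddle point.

local minimum

The Hessian of J is constant: H = [[12, 6], [6, 6]].
det(H) = 12·6 − 6² = 36.
det(H) > 0 and tr(H) = 18 > 0, so H is positive definite and the point is a local minimum.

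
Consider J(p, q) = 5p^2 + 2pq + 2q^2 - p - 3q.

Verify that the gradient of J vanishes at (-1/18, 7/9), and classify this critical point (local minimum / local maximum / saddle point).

local minimum

∇J = (10p + 2q - 1, 2p + 4q - 3); substituting (-1/18, 7/9) gives ∇J = (0, 0), so (-1/18, 7/9) is indeed a critical point.
The Hessian of J is constant: H = [[10, 2], [2, 4]].
det(H) = 10·4 − 2² = 36.
det(H) > 0 and tr(H) = 14 > 0, so H is positive definite and the point is a local minimum.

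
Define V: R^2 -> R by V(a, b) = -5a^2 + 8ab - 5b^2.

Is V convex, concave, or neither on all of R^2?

V is quadratic, so its Hessian is the constant matrix H = [[-10, 8], [8, -10]].
det(H) = 36, tr(H) = -20.
det(H) > 0 and tr(H) < 0, so H is negative definite everywhere: concave.

concave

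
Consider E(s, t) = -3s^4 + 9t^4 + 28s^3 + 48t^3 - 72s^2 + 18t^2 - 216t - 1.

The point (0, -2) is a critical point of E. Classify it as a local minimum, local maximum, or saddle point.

local maximum

The mixed partial ∂²E/∂s∂t is 0, so the Hessian at any point is diag(E_ss, E_tt) = diag(12(-3s^2 + 14s - 12), 36(3t^2 + 8t + 1)).
At (0, -2): H = diag(-144, -108).
Both eigenvalues are negative, so H is negative definite: a local maximum.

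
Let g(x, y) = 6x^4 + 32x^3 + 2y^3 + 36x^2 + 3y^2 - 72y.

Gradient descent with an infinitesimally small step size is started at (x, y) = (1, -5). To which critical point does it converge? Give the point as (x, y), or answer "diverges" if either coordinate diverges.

g is separable, so gradient descent decouples: x follows -∂g/∂x, y follows -∂g/∂y.
∂g/∂x = 24x(x + 1)(x + 3); at x=1 this is 192, so x decreases.
∂g/∂y = 6(y - 3)(y + 4); at y=-5 this is 48, so y decreases.
The y-coordinate has no critical point in that direction and runs off to infinity.

diverges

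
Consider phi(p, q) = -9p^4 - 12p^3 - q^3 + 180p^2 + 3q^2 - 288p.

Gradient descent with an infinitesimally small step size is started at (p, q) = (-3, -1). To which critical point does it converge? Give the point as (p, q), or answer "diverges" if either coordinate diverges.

phi is separable, so gradient descent decouples: p follows -∂phi/∂p, q follows -∂phi/∂q.
∂phi/∂p = -36(p - 2)(p - 1)(p + 4); at p=-3 this is -720, so p increases.
∂phi/∂q = -3q(q - 2); at q=-1 this is -9, so q increases.
p converges to its nearest critical value 1 (a local min of the p-part); q converges to 0. The iterate converges to (1, 0).

(1, 0)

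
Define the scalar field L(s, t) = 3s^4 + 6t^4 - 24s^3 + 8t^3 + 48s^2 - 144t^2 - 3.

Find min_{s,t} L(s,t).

-1283

L(s,t) separates as P(s) + Q(t) − 3, so its minimum is min P + min Q − 3.
P'(s) = 12s(s - 4)(s - 2) vanishes at s ∈ {0, 2, 4}; Q'(t) = 24t(t - 3)(t + 4) vanishes at t ∈ {-4, 0, 3}.
Local minima of P (where P''>0): P(0)=0, P(4)=0. Local minima of Q: Q(-4)=-1280, Q(3)=-594.
So the global minimum of L is P(0) + Q(-4) − 3 = 0 − 1280 − 3 = -1283, attained at (0, -4).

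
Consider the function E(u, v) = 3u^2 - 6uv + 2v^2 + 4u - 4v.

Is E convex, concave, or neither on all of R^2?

E is quadratic, so its Hessian is the constant matrix H = [[6, -6], [-6, 4]].
det(H) = -12, tr(H) = 10.
det(H) < 0, so H is indefinite: neither convex nor concave.

neither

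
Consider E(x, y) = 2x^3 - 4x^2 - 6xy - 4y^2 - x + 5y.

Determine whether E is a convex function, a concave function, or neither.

The term 2x^3 is cubic, so the Hessian is not constant.
∂²E/∂x² = 12x - 8, which takes both signs as x varies (negative for sufficiently negative x). A diagonal entry of the Hessian changing sign means the Hessian is neither positive- nor negative-semidefinite on all of R^2.

neither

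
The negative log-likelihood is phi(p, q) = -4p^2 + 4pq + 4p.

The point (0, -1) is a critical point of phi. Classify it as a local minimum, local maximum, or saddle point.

The Hessian of phi is constant: H = [[-8, 4], [4, 0]].
det(H) = (-8)·0 − 4² = -16.
Since det(H) < 0, H is indefinite and the critical point is a saddle point.

saddle point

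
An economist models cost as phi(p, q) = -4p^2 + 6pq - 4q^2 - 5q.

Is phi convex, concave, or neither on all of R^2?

concave

phi is quadratic, so its Hessian is the constant matrix H = [[-8, 6], [6, -8]].
det(H) = 28, tr(H) = -16.
det(H) > 0 and tr(H) < 0, so H is negative definite everywhere: concave.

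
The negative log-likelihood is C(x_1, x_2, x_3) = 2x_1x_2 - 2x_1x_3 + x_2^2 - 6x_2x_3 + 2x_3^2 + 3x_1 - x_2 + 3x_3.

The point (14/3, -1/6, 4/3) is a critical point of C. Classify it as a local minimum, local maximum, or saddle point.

The Hessian is constant: H = [[0, 2, -2], [2, 2, -6], [-2, -6, 4]].
Leading principal minors: Δ₁ = 0, Δ₂ = -4, Δ₃ = 24.
The minors fit neither the all-positive nor the alternating-sign pattern, so H is indefinite: a saddle point.

saddle point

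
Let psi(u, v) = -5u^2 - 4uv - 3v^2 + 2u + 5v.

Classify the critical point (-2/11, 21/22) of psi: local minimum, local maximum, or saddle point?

The Hessian of psi is constant: H = [[-10, -4], [-4, -6]].
det(H) = (-10)·(-6) − (-4)² = 44.
det(H) > 0 and tr(H) = -16 < 0, so H is negative definite and the point is a local maximum.

local maximum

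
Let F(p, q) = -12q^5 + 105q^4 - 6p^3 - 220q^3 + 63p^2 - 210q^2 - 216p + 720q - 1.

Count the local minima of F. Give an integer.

F separates as a function of p plus a function of q, so ∇F=0 decouples.
∂F/∂p = -18(p - 4)(p - 3) = 0 at p ∈ {3, 4}; ∂F/∂q = -60(q - 4)(q - 3)(q - 1)(q + 1) = 0 at q ∈ {-1, 1, 3, 4}.
The Hessian is diagonal: diag(F_pp, F_qq). Second derivatives: F_pp(3)=18, F_pp(4)=-18; F_qq(-1)=2400, F_qq(1)=-720, F_qq(3)=480, F_qq(4)=-900.
Local minima occur where both diagonal entries positive: (3, -1), (3, 3). Count: 2.

2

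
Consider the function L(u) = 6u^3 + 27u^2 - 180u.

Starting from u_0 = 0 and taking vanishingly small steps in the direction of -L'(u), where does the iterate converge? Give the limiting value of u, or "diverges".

L'(u) = 18(u - 2)(u + 5), so L'(0) = -180.
Gradient descent moves in the -L' direction, i.e. u is increasing.
The nearest critical point in that direction is u = 2, where L'' = 126 > 0 (a local minimum). The iterate converges there.

2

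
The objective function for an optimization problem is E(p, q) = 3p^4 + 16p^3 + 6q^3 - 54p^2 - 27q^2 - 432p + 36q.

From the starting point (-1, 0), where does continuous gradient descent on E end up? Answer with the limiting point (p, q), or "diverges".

E is separable, so gradient descent decouples: p follows -∂E/∂p, q follows -∂E/∂q.
∂E/∂p = 12(p - 3)(p + 3)(p + 4); at p=-1 this is -288, so p increases.
∂E/∂q = 18(q - 2)(q - 1); at q=0 this is 36, so q decreases.
The q-coordinate has no critical point in that direction and runs off to infinity.

diverges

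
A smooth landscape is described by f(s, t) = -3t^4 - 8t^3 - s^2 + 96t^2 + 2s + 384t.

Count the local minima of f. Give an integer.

0

f separates as a function of s plus a function of t, so ∇f=0 decouples.
∂f/∂s = -2(s - 1) = 0 at s ∈ {1}; ∂f/∂t = -12(t - 4)(t + 2)(t + 4) = 0 at t ∈ {-4, -2, 4}.
The Hessian is diagonal: diag(f_ss, f_tt). Second derivatives: f_ss(1)=-2; f_tt(-4)=-192, f_tt(-2)=144, f_tt(4)=-576.
Local minima occur where both diagonal entries positive: none. Count: 0.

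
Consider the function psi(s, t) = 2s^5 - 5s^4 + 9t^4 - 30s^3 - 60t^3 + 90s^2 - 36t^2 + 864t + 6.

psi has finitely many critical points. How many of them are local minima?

psi separates as a function of s plus a function of t, so ∇psi=0 decouples.
∂psi/∂s = 10s(s - 3)(s - 2)(s + 3) = 0 at s ∈ {-3, 0, 2, 3}; ∂psi/∂t = 36(t - 4)(t - 3)(t + 2) = 0 at t ∈ {-2, 3, 4}.
The Hessian is diagonal: diag(psi_ss, psi_tt). Second derivatives: psi_ss(-3)=-900, psi_ss(0)=180, psi_ss(2)=-100, psi_ss(3)=180; psi_tt(-2)=1080, psi_tt(3)=-180, psi_tt(4)=216.
Local minima occur where both diagonal entries positive: (0, -2), (0, 4), (3, -2), (3, 4). Count: 4.

4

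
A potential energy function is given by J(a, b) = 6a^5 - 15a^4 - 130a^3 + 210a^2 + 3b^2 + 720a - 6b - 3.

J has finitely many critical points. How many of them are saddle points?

J separates as a function of a plus a function of b, so ∇J=0 decouples.
∂J/∂a = 30(a - 4)(a - 2)(a + 1)(a + 3) = 0 at a ∈ {-3, -1, 2, 4}; ∂J/∂b = 6(b - 1) = 0 at b ∈ {1}.
The Hessian is diagonal: diag(J_aa, J_bb). Second derivatives: J_aa(-3)=-2100, J_aa(-1)=900, J_aa(2)=-900, J_aa(4)=2100; J_bb(1)=6.
Saddle points occur where the two diagonal entries have opposite signs: (-3, 1), (2, 1). Count: 2.

2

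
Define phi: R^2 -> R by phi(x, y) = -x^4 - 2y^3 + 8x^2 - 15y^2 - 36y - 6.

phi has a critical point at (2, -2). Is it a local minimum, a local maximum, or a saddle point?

local maximum

The mixed partial ∂²phi/∂x∂y is 0, so the Hessian at any point is diag(phi_xx, phi_yy) = diag(4(-3x^2 + 4), -6(2y + 5)).
At (2, -2): H = diag(-32, -6).
Both eigenvalues are negative, so H is negative definite: a local maximum.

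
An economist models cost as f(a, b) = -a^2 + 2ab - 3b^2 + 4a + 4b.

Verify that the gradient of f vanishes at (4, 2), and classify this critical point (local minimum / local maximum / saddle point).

∇f = (-2a + 2b + 4, 2a - 6b + 4); substituting (4, 2) gives ∇f = (0, 0), so (4, 2) is indeed a critical point.
The Hessian of f is constant: H = [[-2, 2], [2, -6]].
det(H) = (-2)·(-6) − 2² = 8.
det(H) > 0 and tr(H) = -8 < 0, so H is negative definite and the point is a local maximum.

local maximum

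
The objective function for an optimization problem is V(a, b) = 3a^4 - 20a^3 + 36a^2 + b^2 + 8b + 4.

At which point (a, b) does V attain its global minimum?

(0, -4)

V(a,b) separates as P(a) + Q(b) + 4, so its minimum is min P + min Q + 4.
P'(a) = 12a(a - 3)(a - 2) vanishes at a ∈ {0, 2, 3}; Q'(b) = 2b + 8 vanishes at b ∈ {-4}.
Local minima of P (where P''>0): P(0)=0, P(3)=27. Local minima of Q: Q(-4)=-16.
So the global minimum of V is P(0) + Q(-4) + 4 = 0 − 16 + 4 = -12, attained at (0, -4).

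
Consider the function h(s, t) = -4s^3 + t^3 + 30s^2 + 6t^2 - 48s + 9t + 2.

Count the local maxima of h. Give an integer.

1

h separates as a function of s plus a function of t, so ∇h=0 decouples.
∂h/∂s = -12(s - 4)(s - 1) = 0 at s ∈ {1, 4}; ∂h/∂t = 3(t + 1)(t + 3) = 0 at t ∈ {-3, -1}.
The Hessian is diagonal: diag(h_ss, h_tt). Second derivatives: h_ss(1)=36, h_ss(4)=-36; h_tt(-3)=-6, h_tt(-1)=6.
Local maxima occur where both diagonal entries negative: (4, -3). Count: 1.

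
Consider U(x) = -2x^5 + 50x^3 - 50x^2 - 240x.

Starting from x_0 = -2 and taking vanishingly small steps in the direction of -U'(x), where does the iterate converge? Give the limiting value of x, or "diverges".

-4

U'(x) = -10(x - 3)(x - 2)(x + 1)(x + 4), so U'(-2) = 400.
Gradient descent moves in the -U' direction, i.e. x is decreasing.
The nearest critical point in that direction is x = -4, where U'' = 1260 > 0 (a local minimum). The iterate converges there.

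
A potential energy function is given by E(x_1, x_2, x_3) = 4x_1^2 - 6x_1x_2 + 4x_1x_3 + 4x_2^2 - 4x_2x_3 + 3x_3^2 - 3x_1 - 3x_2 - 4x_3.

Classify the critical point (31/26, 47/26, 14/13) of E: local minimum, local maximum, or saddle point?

local minimum

The Hessian is constant: H = [[8, -6, 4], [-6, 8, -4], [4, -4, 6]].
Leading principal minors: Δ₁ = 8, Δ₂ = 28, Δ₃ = 104.
All leading minors are positive, so H is positive definite: a local minimum.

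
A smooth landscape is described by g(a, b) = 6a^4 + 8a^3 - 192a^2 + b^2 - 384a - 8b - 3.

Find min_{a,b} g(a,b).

g(a,b) separates as P(a) + Q(b) − 3, so its minimum is min P + min Q − 3.
P'(a) = 24(a - 4)(a + 1)(a + 4) vanishes at a ∈ {-4, -1, 4}; Q'(b) = 2b - 8 vanishes at b ∈ {4}.
Local minima of P (where P''>0): P(-4)=-512, P(4)=-2560. Local minima of Q: Q(4)=-16.
So the global minimum of g is P(4) + Q(4) − 3 = -2560 − 16 − 3 = -2579, attained at (4, 4).

-2579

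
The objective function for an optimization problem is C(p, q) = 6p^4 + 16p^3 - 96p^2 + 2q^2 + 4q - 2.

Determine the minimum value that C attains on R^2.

C(p,q) separates as A(p) + B(q) − 2, so its minimum is min A + min B − 2.
A'(p) = 24p(p - 2)(p + 4) vanishes at p ∈ {-4, 0, 2}; B'(q) = 4q + 4 vanishes at q ∈ {-1}.
Local minima of A (where A''>0): A(-4)=-1024, A(2)=-160. Local minima of B: B(-1)=-2.
So the global minimum of C is A(-4) + B(-1) − 2 = -1024 − 2 − 2 = -1028, attained at (-4, -1).

-1028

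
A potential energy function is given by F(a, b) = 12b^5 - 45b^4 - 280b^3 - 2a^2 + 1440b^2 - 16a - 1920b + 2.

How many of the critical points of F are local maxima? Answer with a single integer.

2

F separates as a function of a plus a function of b, so ∇F=0 decouples.
∂F/∂a = -4(a + 4) = 0 at a ∈ {-4}; ∂F/∂b = 60(b - 4)(b - 2)(b - 1)(b + 4) = 0 at b ∈ {-4, 1, 2, 4}.
The Hessian is diagonal: diag(F_aa, F_bb). Second derivatives: F_aa(-4)=-4; F_bb(-4)=-14400, F_bb(1)=900, F_bb(2)=-720, F_bb(4)=2880.
Local maxima occur where both diagonal entries negative: (-4, -4), (-4, 2). Count: 2.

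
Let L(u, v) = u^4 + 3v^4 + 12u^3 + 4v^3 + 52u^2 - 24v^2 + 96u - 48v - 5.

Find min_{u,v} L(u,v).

-181

L(u,v) separates as P(u) + Q(v) − 5, so its minimum is min P + min Q − 5.
P'(u) = 4(u + 2)(u + 3)(u + 4) vanishes at u ∈ {-4, -3, -2}; Q'(v) = 12(v - 2)(v + 1)(v + 2) vanishes at v ∈ {-2, -1, 2}.
Local minima of P (where P''>0): P(-4)=-64, P(-2)=-64. Local minima of Q: Q(-2)=16, Q(2)=-112.
So the global minimum of L is P(-4) + Q(2) − 5 = -64 − 112 − 5 = -181, attained at (-4, 2).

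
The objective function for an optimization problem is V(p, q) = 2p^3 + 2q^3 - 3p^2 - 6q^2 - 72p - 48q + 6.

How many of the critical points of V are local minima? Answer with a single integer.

1

V separates as a function of p plus a function of q, so ∇V=0 decouples.
∂V/∂p = 6(p - 4)(p + 3) = 0 at p ∈ {-3, 4}; ∂V/∂q = 6(q - 4)(q + 2) = 0 at q ∈ {-2, 4}.
The Hessian is diagonal: diag(V_pp, V_qq). Second derivatives: V_pp(-3)=-42, V_pp(4)=42; V_qq(-2)=-36, V_qq(4)=36.
Local minima occur where both diagonal entries positive: (4, 4). Count: 1.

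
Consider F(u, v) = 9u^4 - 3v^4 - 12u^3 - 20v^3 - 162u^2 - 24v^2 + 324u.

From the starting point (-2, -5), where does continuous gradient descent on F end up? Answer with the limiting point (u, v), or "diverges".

diverges

F is separable, so gradient descent decouples: u follows -∂F/∂u, v follows -∂F/∂v.
∂F/∂u = 36(u - 3)(u - 1)(u + 3); at u=-2 this is 540, so u decreases.
∂F/∂v = -12v(v + 1)(v + 4); at v=-5 this is 240, so v decreases.
The v-coordinate has no critical point in that direction and runs off to infinity.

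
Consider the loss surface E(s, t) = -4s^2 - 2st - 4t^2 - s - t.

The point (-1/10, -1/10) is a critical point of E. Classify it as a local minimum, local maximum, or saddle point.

local maximum

The Hessian of E is constant: H = [[-8, -2], [-2, -8]].
det(H) = (-8)·(-8) − (-2)² = 60.
det(H) > 0 and tr(H) = -16 < 0, so H is negative definite and the point is a local maximum.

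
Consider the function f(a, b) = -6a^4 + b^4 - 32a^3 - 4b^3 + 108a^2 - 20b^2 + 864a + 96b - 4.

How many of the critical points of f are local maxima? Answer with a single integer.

2

f separates as a function of a plus a function of b, so ∇f=0 decouples.
∂f/∂a = -24(a - 3)(a + 3)(a + 4) = 0 at a ∈ {-4, -3, 3}; ∂f/∂b = 4(b - 4)(b - 2)(b + 3) = 0 at b ∈ {-3, 2, 4}.
The Hessian is diagonal: diag(f_aa, f_bb). Second derivatives: f_aa(-4)=-168, f_aa(-3)=144, f_aa(3)=-1008; f_bb(-3)=140, f_bb(2)=-40, f_bb(4)=56.
Local maxima occur where both diagonal entries negative: (-4, 2), (3, 2). Count: 2.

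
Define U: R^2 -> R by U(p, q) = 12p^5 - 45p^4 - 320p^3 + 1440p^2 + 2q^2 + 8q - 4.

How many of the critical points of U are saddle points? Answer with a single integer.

2

U separates as a function of p plus a function of q, so ∇U=0 decouples.
∂U/∂p = 60p(p - 4)(p - 3)(p + 4) = 0 at p ∈ {-4, 0, 3, 4}; ∂U/∂q = 4(q + 2) = 0 at q ∈ {-2}.
The Hessian is diagonal: diag(U_pp, U_qq). Second derivatives: U_pp(-4)=-13440, U_pp(0)=2880, U_pp(3)=-1260, U_pp(4)=1920; U_qq(-2)=4.
Saddle points occur where the two diagonal entries have opposite signs: (-4, -2), (3, -2). Count: 2.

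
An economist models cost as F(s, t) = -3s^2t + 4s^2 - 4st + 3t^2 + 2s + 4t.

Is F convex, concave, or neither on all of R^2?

The term -3s^2t is cubic, so the Hessian is not constant.
∂²F/∂s² = -6t + 8, which takes both signs as t varies (negative for sufficiently large t). A diagonal entry of the Hessian changing sign means the Hessian is neither positive- nor negative-semidefinite on all of R^2.

neither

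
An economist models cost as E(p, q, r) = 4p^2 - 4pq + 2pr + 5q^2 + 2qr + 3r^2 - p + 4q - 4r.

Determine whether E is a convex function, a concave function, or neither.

convex

E is quadratic, so its Hessian is the constant matrix H = [[8, -4, 2], [-4, 10, 2], [2, 2, 6]].
Leading principal minors: 8, 64, 280.
All positive ⇒ H ≻ 0 ⇒ convex.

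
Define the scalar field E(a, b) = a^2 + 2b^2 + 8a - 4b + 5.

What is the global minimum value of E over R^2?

-13

E(a,b) separates as P(a) + Q(b) + 5, so its minimum is min P + min Q + 5.
P'(a) = 2a + 8 vanishes at a ∈ {-4}; Q'(b) = 4b - 4 vanishes at b ∈ {1}.
Local minima of P (where P''>0): P(-4)=-16. Local minima of Q: Q(1)=-2.
So the global minimum of E is P(-4) + Q(1) + 5 = -16 − 2 + 5 = -13, attained at (-4, 1).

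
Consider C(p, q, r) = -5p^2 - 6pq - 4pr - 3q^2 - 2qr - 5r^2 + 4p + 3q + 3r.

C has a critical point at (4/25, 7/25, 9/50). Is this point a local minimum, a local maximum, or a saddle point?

local maximum

The Hessian is constant: H = [[-10, -6, -4], [-6, -6, -2], [-4, -2, -10]].
Leading principal minors: Δ₁ = -10, Δ₂ = 24, Δ₃ = -200.
The minors alternate sign starting negative (−, +, −), so H is negative definite: a local maximum.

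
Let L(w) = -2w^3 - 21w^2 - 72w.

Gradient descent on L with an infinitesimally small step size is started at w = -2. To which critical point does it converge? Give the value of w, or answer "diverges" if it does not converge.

L'(w) = -6(w + 3)(w + 4), so L'(-2) = -12.
Gradient descent moves in the -L' direction, i.e. w is increasing.
There is no critical point above w=-2, and L' keeps the same sign, so the iterate runs off to +∞.

diverges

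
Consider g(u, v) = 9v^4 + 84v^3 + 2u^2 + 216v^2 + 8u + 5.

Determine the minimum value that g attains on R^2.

-3

g(u,v) separates as P(u) + Q(v) + 5, so its minimum is min P + min Q + 5.
P'(u) = 4u + 8 vanishes at u ∈ {-2}; Q'(v) = 36v(v + 3)(v + 4) vanishes at v ∈ {-4, -3, 0}.
Local minima of P (where P''>0): P(-2)=-8. Local minima of Q: Q(-4)=384, Q(0)=0.
So the global minimum of g is P(-2) + Q(0) + 5 = -8 + 0 + 5 = -3, attained at (-2, 0).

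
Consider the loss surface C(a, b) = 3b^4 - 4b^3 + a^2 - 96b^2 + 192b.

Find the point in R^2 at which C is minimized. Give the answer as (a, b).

(0, -4)

C(a,b) separates as P(a) + Q(b), so its minimum is min P + min Q.
P'(a) = 2a vanishes at a ∈ {0}; Q'(b) = 12(b - 4)(b - 1)(b + 4) vanishes at b ∈ {-4, 1, 4}.
Local minima of P (where P''>0): P(0)=0. Local minima of Q: Q(-4)=-1280, Q(4)=-256.
So the global minimum of C is P(0) + Q(-4) = 0 − 1280 = -1280, attained at (0, -4).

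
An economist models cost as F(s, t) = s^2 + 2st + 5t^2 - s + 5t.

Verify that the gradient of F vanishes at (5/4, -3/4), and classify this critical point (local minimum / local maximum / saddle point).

∇F = (2s + 2t - 1, 2s + 10t + 5); substituting (5/4, -3/4) gives ∇F = (0, 0), so (5/4, -3/4) is indeed a critical point.
The Hessian of F is constant: H = [[2, 2], [2, 10]].
det(H) = 2·10 − 2² = 16.
det(H) > 0 and tr(H) = 12 > 0, so H is positive definite and the point is a local minimum.

local minimum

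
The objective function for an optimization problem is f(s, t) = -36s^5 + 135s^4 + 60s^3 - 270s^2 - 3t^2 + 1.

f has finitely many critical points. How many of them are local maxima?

f separates as a function of s plus a function of t, so ∇f=0 decouples.
∂f/∂s = -180s(s - 3)(s - 1)(s + 1) = 0 at s ∈ {-1, 0, 1, 3}; ∂f/∂t = -6t = 0 at t ∈ {0}.
The Hessian is diagonal: diag(f_ss, f_tt). Second derivatives: f_ss(-1)=1440, f_ss(0)=-540, f_ss(1)=720, f_ss(3)=-4320; f_tt(0)=-6.
Local maxima occur where both diagonal entries negative: (0, 0), (3, 0). Count: 2.

2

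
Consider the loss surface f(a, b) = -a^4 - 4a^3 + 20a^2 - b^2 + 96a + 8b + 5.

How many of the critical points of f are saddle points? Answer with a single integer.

1

f separates as a function of a plus a function of b, so ∇f=0 decouples.
∂f/∂a = -4(a - 3)(a + 2)(a + 4) = 0 at a ∈ {-4, -2, 3}; ∂f/∂b = -2(b - 4) = 0 at b ∈ {4}.
The Hessian is diagonal: diag(f_aa, f_bb). Second derivatives: f_aa(-4)=-56, f_aa(-2)=40, f_aa(3)=-140; f_bb(4)=-2.
Saddle points occur where the two diagonal entries have opposite signs: (-2, 4). Count: 1.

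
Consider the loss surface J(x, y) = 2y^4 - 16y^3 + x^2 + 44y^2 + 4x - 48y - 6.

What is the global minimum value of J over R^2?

J(x,y) separates as P(x) + Q(y) − 6, so its minimum is min P + min Q − 6.
P'(x) = 2x + 4 vanishes at x ∈ {-2}; Q'(y) = 8(y - 3)(y - 2)(y - 1) vanishes at y ∈ {1, 2, 3}.
Local minima of P (where P''>0): P(-2)=-4. Local minima of Q: Q(1)=-18, Q(3)=-18.
So the global minimum of J is P(-2) + Q(1) − 6 = -4 − 18 − 6 = -28, attained at (-2, 1).

-28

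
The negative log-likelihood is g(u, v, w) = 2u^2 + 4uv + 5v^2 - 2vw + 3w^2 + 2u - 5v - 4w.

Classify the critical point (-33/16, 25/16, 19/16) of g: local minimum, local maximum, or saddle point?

The Hessian is constant: H = [[4, 4, 0], [4, 10, -2], [0, -2, 6]].
Leading principal minors: Δ₁ = 4, Δ₂ = 24, Δ₃ = 128.
All leading minors are positive, so H is positive definite: a local minimum.

local minimum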